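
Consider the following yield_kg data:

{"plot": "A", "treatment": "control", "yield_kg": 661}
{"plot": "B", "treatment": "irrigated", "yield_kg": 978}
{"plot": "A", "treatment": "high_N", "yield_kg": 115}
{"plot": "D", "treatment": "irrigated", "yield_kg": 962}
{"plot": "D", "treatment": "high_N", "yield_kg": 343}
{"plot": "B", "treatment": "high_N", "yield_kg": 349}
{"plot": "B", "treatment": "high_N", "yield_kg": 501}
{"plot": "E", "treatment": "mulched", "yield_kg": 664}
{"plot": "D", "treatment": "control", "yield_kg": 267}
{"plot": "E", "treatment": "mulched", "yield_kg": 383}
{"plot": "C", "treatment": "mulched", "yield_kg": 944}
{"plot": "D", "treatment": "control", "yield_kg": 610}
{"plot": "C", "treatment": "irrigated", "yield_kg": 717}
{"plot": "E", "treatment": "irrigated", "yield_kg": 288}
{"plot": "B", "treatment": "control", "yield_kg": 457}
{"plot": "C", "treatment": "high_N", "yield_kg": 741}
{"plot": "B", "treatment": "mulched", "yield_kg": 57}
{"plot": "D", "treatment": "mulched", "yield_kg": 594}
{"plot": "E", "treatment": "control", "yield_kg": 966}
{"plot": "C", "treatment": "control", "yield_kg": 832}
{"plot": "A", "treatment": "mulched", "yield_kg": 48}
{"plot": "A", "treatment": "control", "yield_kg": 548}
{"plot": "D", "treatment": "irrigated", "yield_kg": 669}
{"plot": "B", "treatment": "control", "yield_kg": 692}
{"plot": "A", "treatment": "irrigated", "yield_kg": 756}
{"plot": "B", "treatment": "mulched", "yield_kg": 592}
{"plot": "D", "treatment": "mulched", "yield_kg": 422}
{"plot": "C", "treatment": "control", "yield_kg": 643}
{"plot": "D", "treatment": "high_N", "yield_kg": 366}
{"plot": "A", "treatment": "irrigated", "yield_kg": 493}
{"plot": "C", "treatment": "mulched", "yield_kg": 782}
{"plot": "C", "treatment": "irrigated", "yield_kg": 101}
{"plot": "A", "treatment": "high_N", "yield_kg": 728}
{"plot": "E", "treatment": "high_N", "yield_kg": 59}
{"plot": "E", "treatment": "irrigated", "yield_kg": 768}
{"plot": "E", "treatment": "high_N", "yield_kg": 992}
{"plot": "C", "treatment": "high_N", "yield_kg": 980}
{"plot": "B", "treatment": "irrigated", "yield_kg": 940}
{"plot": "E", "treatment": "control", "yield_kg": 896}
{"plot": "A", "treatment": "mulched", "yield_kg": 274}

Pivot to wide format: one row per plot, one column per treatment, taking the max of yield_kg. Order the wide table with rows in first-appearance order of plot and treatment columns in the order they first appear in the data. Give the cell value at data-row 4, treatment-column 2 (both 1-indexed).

With rows in first-appearance order of plot, row 4 is plot=E. treatment columns in first-appearance order: control, irrigated, high_N, mulched; column 2 is irrigated.
Long rows with plot=E, treatment=irrigated: max(288, 768) = 768.

768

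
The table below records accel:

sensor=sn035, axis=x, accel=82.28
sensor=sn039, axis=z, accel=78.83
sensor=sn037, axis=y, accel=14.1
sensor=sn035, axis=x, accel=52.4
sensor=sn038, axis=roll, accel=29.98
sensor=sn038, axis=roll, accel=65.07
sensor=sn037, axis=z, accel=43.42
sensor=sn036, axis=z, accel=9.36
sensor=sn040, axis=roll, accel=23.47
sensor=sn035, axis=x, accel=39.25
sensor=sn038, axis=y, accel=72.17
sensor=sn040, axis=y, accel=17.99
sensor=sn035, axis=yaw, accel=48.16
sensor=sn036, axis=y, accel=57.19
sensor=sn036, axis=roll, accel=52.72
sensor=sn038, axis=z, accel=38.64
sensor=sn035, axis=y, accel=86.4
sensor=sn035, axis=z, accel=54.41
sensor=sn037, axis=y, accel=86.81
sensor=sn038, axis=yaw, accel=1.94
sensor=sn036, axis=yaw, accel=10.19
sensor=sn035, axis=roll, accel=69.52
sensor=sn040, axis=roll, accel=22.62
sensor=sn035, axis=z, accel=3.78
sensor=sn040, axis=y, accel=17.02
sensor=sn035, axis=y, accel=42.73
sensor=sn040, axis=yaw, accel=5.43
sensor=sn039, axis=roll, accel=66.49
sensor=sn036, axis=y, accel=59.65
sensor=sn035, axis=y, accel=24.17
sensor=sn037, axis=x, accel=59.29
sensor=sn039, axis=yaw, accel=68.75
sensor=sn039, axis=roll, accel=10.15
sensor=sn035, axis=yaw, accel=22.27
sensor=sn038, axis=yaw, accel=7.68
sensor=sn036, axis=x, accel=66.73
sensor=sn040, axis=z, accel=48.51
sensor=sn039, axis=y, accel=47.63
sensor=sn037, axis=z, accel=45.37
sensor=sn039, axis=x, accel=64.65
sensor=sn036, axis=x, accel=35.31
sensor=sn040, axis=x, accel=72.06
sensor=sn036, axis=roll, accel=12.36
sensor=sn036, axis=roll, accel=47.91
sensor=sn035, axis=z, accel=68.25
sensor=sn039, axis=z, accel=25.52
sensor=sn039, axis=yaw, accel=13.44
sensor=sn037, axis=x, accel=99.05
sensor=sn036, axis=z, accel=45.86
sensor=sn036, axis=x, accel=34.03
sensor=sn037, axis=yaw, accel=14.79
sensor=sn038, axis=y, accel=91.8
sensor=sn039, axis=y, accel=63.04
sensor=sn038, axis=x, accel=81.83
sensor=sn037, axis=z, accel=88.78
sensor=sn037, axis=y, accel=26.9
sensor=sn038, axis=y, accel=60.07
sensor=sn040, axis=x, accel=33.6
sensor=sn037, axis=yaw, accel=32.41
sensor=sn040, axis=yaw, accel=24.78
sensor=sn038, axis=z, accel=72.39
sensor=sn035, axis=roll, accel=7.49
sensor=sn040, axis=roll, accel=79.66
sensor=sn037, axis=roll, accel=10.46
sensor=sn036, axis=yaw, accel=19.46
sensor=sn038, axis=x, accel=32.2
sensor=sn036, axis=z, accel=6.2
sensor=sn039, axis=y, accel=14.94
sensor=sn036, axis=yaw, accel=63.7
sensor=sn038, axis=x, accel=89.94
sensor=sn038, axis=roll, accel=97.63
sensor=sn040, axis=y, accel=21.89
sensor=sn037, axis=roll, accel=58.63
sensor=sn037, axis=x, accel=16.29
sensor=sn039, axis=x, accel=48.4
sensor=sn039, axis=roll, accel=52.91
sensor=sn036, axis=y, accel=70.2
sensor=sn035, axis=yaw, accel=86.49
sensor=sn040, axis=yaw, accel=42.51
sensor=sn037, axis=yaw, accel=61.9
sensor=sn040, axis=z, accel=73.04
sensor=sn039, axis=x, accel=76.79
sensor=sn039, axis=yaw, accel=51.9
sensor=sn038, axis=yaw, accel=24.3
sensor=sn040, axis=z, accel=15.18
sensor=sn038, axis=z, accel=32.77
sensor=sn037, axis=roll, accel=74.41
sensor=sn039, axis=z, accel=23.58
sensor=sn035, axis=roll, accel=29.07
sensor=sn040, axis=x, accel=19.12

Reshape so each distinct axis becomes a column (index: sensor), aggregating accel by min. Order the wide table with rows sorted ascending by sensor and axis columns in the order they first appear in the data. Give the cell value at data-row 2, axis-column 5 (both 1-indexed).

With rows sorted ascending by sensor, row 2 is sensor=sn036. axis columns in first-appearance order: x, z, y, roll, yaw; column 5 is yaw.
Long rows with sensor=sn036, axis=yaw: min(10.19, 19.46, 63.7) = 10.19.

10.19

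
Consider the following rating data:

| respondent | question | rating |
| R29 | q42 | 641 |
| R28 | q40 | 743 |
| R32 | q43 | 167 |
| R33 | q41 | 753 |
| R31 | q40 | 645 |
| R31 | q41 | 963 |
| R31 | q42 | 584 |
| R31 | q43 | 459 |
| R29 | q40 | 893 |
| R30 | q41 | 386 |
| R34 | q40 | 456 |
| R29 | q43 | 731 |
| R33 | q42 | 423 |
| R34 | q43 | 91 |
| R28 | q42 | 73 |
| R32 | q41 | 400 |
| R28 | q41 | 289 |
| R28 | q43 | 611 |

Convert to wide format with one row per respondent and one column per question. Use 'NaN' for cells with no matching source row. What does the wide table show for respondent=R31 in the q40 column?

645

The long row with respondent=R31, question=q40 has rating=645.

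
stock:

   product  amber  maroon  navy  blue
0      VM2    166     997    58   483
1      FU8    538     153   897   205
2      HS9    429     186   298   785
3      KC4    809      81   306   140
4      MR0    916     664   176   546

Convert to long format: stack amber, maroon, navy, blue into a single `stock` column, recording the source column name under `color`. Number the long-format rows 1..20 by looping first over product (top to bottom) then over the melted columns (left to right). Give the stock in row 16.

140

20 rows total (5 × 4). Row 16: index ⌊(16-1)/4⌋ = 3 into product → KC4; (16-1) mod 4 = 3 into the melted columns → blue.
So row 16 is (KC4, blue, 140); stock = 140.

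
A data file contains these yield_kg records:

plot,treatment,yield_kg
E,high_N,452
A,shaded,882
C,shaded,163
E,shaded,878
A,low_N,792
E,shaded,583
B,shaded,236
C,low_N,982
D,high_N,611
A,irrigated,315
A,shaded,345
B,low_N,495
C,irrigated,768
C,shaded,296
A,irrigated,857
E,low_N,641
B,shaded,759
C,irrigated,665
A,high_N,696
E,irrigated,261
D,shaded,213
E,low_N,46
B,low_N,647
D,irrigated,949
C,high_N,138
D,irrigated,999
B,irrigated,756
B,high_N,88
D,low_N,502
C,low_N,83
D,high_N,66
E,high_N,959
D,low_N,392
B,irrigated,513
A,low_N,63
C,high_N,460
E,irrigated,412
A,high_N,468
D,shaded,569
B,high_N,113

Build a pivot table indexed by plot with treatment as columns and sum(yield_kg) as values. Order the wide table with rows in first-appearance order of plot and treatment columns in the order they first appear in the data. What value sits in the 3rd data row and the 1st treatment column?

With rows in first-appearance order of plot, row 3 is plot=C. treatment columns in first-appearance order: high_N, shaded, low_N, irrigated; column 1 is high_N.
Long rows with plot=C, treatment=high_N: 138 + 460 = 598.

598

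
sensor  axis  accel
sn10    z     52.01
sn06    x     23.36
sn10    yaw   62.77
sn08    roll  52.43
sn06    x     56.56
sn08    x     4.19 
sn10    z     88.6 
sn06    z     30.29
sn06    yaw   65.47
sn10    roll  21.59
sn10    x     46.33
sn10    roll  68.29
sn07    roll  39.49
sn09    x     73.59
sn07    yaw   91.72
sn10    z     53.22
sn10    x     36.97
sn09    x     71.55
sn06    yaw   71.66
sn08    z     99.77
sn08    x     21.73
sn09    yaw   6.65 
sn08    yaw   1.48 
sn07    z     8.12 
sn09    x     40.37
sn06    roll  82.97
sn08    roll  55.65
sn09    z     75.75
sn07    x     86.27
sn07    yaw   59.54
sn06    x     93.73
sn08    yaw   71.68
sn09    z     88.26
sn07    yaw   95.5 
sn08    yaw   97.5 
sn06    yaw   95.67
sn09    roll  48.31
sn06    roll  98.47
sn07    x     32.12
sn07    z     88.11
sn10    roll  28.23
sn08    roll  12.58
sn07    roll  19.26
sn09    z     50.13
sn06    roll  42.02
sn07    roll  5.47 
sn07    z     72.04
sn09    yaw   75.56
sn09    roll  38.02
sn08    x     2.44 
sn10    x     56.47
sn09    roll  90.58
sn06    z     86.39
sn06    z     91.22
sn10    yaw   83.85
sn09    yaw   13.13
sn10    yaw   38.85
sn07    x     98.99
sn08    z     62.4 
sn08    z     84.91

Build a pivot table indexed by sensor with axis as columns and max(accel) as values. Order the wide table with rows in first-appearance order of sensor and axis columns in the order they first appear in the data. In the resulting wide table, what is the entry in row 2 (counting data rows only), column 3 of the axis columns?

95.67

With rows in first-appearance order of sensor, row 2 is sensor=sn06. axis columns in first-appearance order: z, x, yaw, roll; column 3 is yaw.
Long rows with sensor=sn06, axis=yaw: max(65.47, 71.66, 95.67) = 95.67.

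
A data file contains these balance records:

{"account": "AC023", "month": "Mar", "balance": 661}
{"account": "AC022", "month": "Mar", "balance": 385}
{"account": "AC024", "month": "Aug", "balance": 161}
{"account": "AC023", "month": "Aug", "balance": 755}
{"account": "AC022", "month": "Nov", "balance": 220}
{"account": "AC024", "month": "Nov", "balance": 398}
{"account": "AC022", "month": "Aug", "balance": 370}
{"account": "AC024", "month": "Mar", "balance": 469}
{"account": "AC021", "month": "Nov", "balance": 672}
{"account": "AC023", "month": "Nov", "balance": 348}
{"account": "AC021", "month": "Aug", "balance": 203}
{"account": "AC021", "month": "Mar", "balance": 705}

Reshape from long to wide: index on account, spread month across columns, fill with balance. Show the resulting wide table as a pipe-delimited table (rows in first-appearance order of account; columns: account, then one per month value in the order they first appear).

Columns: account plus the 3 distinct month values (Mar, Aug, Nov).
For example, row AC023 column Mar takes balance=661 from the long row (AC023, Mar).

| account | Mar | Aug | Nov |
| AC023 | 661 | 755 | 348 |
| AC022 | 385 | 370 | 220 |
| AC024 | 469 | 161 | 398 |
| AC021 | 705 | 203 | 672 |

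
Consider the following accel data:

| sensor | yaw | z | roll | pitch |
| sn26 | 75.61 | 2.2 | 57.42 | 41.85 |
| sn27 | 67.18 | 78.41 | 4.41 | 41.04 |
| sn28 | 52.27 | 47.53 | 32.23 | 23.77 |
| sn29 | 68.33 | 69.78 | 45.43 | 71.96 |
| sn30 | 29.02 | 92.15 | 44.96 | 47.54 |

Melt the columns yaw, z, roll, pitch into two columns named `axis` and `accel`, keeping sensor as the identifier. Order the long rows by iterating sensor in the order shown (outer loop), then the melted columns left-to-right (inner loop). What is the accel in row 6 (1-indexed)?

78.41

20 rows total (5 × 4). Row 6: index ⌊(6-1)/4⌋ = 1 into sensor → sn27; (6-1) mod 4 = 1 into the melted columns → z.
So row 6 is (sn27, z, 78.41); accel = 78.41.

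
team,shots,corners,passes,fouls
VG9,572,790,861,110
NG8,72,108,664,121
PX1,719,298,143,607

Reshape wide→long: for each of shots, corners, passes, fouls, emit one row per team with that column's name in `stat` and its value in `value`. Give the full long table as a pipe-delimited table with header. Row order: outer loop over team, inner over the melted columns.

Each (team, column) pair becomes one row: 3 × 4 = 12 rows.
For example, (VG9, shots) → value=572.

| team | stat | value |
| VG9 | shots | 572 |
| VG9 | corners | 790 |
| VG9 | passes | 861 |
| VG9 | fouls | 110 |
| NG8 | shots | 72 |
| NG8 | corners | 108 |
| NG8 | passes | 664 |
| NG8 | fouls | 121 |
| PX1 | shots | 719 |
| PX1 | corners | 298 |
| PX1 | passes | 143 |
| PX1 | fouls | 607 |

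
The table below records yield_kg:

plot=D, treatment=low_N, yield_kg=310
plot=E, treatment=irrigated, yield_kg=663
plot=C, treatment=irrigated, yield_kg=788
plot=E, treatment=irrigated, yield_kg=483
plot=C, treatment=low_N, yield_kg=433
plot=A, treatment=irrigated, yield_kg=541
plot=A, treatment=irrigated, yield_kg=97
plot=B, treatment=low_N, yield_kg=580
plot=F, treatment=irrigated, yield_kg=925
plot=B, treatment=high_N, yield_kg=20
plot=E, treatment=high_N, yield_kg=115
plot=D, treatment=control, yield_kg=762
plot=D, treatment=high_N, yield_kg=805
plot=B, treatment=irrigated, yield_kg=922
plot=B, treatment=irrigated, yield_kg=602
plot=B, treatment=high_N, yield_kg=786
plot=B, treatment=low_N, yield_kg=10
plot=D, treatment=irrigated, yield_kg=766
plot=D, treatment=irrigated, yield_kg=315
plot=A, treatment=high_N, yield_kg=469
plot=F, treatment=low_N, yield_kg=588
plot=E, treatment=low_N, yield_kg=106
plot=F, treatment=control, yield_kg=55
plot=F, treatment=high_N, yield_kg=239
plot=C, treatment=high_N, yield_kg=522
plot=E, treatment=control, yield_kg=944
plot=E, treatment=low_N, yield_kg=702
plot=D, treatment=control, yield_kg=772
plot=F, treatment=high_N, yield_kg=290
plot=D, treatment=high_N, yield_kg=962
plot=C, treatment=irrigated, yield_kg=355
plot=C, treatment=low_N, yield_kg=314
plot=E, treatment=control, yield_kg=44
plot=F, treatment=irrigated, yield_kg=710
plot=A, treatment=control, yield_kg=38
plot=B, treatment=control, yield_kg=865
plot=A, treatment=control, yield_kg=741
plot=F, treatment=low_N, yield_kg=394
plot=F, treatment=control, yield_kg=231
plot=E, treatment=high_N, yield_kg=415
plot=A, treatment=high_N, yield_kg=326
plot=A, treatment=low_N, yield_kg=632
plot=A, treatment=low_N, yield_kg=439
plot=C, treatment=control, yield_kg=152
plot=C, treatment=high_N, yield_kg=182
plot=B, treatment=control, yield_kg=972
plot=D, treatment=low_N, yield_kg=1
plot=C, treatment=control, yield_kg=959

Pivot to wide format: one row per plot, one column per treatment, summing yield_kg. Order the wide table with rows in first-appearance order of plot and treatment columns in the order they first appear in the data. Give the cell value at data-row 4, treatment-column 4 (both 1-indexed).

779

With rows in first-appearance order of plot, row 4 is plot=A. treatment columns in first-appearance order: low_N, irrigated, high_N, control; column 4 is control.
Long rows with plot=A, treatment=control: 38 + 741 = 779.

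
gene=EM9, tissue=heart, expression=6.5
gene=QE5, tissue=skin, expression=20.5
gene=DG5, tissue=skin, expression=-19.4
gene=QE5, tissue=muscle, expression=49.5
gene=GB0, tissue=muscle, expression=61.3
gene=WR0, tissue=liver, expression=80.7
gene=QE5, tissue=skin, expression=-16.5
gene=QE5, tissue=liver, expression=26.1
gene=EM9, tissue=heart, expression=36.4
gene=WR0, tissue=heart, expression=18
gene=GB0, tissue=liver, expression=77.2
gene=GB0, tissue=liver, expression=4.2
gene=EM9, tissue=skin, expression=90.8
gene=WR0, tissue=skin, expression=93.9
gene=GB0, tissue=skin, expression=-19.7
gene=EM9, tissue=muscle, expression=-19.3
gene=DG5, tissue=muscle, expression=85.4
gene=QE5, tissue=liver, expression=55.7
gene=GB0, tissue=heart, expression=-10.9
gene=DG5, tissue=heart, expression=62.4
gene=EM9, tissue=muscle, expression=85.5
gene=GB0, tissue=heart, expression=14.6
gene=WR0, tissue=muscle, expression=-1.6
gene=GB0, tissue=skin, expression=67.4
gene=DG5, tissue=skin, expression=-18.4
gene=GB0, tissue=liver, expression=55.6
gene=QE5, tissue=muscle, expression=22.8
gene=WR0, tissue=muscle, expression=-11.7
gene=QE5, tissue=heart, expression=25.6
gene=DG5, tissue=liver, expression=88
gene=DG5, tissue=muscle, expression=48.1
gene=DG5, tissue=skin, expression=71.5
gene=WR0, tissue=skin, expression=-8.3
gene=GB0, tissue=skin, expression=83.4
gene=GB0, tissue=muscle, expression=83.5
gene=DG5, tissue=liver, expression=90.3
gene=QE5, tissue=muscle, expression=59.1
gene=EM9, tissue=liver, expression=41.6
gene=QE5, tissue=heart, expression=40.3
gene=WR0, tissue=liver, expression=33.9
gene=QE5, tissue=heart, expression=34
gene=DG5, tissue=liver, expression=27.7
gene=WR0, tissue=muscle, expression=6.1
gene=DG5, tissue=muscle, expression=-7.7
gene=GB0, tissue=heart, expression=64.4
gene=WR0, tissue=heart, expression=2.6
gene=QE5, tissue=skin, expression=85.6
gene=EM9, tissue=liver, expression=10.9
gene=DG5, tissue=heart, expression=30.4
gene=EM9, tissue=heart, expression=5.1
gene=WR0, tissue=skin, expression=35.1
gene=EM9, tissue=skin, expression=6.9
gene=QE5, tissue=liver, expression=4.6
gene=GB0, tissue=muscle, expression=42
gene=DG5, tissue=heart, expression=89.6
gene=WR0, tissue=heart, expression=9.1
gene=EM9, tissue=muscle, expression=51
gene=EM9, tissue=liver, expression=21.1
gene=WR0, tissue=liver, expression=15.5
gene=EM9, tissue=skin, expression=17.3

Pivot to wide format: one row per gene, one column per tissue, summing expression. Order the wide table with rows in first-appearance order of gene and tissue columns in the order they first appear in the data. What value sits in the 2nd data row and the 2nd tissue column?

89.6

With rows in first-appearance order of gene, row 2 is gene=QE5. tissue columns in first-appearance order: heart, skin, muscle, liver; column 2 is skin.
Long rows with gene=QE5, tissue=skin: 20.5 + -16.5 + 85.6 = 89.6.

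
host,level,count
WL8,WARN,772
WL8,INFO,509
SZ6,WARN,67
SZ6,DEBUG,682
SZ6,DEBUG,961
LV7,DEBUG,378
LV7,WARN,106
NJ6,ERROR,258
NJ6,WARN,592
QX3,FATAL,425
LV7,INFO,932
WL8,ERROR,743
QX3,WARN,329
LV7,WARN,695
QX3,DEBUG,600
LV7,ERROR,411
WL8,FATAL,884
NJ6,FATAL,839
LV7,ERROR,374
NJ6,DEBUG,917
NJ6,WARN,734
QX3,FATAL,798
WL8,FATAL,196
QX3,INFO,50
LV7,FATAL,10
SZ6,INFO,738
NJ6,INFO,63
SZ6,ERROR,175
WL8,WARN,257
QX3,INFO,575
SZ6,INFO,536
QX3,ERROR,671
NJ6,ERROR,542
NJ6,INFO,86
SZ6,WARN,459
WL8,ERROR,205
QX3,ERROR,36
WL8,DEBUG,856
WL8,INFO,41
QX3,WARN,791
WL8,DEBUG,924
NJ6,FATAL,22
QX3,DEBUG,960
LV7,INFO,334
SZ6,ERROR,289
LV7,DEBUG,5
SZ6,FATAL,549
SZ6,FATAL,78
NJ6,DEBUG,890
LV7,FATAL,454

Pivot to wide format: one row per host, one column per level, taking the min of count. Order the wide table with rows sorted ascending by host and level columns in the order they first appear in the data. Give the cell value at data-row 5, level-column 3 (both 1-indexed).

With rows sorted ascending by host, row 5 is host=WL8. level columns in first-appearance order: WARN, INFO, DEBUG, ERROR, FATAL; column 3 is DEBUG.
Long rows with host=WL8, level=DEBUG: min(856, 924) = 856.

856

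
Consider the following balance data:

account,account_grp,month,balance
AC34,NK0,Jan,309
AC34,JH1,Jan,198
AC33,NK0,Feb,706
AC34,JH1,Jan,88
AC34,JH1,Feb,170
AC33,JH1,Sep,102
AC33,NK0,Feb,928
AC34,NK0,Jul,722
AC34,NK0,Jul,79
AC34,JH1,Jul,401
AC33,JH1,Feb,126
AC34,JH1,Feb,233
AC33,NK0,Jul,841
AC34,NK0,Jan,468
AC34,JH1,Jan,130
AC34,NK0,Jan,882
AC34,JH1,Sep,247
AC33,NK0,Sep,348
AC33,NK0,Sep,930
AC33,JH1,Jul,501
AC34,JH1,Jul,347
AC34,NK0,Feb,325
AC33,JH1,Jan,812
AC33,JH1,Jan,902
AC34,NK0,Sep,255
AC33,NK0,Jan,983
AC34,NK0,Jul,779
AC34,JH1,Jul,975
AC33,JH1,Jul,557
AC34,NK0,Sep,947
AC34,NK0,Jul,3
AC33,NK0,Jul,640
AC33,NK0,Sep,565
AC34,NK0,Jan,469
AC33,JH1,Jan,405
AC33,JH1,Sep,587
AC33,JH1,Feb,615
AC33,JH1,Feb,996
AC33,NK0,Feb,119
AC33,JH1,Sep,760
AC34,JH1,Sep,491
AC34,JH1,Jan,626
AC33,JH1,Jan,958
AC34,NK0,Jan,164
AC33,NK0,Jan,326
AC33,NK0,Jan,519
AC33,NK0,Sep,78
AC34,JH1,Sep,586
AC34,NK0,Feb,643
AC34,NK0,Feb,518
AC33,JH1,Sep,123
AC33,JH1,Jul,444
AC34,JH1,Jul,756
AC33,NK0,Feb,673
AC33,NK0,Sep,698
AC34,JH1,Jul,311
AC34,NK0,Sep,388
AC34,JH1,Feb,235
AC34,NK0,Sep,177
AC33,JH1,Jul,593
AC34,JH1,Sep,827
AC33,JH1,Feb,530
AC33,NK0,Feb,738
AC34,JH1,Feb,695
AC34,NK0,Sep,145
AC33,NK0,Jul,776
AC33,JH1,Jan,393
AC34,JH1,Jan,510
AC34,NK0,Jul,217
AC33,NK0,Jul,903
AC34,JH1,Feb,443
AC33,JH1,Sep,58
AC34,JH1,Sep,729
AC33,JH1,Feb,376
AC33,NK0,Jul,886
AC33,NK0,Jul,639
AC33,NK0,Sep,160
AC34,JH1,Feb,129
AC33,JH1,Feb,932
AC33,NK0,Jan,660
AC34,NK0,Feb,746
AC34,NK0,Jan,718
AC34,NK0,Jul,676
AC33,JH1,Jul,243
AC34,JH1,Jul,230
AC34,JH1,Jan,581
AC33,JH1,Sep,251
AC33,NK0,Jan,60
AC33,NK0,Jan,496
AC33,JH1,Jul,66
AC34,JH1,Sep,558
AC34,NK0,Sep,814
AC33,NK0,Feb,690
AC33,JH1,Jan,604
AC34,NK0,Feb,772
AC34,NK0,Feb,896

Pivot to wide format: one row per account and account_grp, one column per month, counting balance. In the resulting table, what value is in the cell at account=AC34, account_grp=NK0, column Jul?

Rows with account=AC34, account_grp=NK0 and month=Jul: balance values are 722, 79, 779, 3, 217, 676.
6 rows match — count = 6.

6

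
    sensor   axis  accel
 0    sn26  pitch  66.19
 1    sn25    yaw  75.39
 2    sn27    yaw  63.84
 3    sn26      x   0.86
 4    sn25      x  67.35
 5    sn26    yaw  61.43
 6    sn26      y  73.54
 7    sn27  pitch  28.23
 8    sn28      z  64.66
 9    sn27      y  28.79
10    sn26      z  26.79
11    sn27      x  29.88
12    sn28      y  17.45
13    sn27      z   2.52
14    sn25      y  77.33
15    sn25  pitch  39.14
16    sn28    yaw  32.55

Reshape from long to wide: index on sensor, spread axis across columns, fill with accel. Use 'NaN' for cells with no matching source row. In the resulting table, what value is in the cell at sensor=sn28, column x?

No long-format row has sensor=sn28 and axis=x, so the cell is NaN.

NaN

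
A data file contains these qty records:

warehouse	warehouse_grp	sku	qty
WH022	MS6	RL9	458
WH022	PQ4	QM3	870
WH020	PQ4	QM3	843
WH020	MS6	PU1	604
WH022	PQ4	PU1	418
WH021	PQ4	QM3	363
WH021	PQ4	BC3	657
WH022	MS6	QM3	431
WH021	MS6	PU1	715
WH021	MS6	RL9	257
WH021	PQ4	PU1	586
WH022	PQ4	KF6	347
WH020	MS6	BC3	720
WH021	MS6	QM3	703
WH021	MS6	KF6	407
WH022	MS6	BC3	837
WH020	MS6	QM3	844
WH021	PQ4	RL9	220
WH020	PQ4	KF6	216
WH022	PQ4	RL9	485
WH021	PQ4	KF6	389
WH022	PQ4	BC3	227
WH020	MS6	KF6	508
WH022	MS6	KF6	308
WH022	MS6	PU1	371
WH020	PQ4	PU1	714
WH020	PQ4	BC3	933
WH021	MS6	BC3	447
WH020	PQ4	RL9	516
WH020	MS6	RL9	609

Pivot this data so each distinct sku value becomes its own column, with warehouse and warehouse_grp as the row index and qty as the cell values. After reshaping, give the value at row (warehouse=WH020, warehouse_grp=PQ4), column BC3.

Wide layout: rows indexed by warehouse and warehouse_grp, columns are the 5 distinct sku values (RL9, QM3, PU1, BC3, KF6).
Cell (warehouse=WH020, warehouse_grp=PQ4, sku=BC3) draws from the long row where warehouse=WH020, warehouse_grp=PQ4 and sku=BC3, which has qty=933.

933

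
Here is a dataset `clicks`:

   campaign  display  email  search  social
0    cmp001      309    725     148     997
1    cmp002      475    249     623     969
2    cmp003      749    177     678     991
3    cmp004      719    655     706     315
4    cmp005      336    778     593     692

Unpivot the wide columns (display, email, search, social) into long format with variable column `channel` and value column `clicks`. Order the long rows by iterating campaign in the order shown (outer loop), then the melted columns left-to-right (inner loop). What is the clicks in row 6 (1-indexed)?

20 rows total (5 × 4). Row 6: index ⌊(6-1)/4⌋ = 1 into campaign → cmp002; (6-1) mod 4 = 1 into the melted columns → email.
So row 6 is (cmp002, email, 249); clicks = 249.

249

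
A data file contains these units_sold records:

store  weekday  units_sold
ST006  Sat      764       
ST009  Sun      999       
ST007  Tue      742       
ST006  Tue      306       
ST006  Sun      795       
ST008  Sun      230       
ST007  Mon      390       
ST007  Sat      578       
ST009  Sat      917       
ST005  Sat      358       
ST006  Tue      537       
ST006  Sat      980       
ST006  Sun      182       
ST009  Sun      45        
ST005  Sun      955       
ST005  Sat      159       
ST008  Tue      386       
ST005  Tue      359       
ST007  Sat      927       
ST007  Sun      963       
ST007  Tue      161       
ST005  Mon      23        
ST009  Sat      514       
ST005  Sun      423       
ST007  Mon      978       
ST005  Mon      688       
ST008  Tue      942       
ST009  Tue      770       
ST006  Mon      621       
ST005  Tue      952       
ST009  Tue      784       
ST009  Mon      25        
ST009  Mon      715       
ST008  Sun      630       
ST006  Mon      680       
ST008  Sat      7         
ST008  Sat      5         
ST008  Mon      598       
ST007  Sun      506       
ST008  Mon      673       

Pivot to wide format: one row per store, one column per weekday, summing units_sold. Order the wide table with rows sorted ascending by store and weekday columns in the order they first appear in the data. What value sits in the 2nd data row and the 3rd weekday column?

843

With rows sorted ascending by store, row 2 is store=ST006. weekday columns in first-appearance order: Sat, Sun, Tue, Mon; column 3 is Tue.
Long rows with store=ST006, weekday=Tue: 306 + 537 = 843.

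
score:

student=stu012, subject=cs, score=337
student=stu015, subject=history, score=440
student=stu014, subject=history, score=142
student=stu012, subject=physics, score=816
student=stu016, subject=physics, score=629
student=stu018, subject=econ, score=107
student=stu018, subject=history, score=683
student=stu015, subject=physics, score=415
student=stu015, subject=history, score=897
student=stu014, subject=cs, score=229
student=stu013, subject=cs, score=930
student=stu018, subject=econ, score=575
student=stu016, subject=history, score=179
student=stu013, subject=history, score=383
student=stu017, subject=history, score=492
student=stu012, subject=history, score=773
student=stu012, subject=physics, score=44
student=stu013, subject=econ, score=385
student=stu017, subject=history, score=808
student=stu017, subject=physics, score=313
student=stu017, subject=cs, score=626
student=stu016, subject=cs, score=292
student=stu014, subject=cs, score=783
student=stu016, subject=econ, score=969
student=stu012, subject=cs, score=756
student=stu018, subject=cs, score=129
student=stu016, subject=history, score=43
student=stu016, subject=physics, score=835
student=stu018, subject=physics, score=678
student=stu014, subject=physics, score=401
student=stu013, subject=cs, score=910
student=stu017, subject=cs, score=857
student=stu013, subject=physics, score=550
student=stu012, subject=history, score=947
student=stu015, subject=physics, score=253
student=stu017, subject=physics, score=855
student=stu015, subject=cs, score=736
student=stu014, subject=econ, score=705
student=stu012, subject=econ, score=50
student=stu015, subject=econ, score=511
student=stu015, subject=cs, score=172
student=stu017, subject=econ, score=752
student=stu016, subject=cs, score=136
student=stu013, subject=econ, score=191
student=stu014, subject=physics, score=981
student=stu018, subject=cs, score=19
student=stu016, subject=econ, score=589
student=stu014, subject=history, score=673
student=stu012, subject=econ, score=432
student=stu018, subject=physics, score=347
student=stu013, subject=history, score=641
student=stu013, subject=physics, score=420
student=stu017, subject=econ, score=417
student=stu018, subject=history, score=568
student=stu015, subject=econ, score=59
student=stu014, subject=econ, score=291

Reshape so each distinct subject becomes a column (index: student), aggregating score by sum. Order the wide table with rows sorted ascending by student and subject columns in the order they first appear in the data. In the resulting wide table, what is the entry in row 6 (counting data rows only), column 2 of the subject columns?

With rows sorted ascending by student, row 6 is student=stu017. subject columns in first-appearance order: cs, history, physics, econ; column 2 is history.
Long rows with student=stu017, subject=history: 492 + 808 = 1300.

1300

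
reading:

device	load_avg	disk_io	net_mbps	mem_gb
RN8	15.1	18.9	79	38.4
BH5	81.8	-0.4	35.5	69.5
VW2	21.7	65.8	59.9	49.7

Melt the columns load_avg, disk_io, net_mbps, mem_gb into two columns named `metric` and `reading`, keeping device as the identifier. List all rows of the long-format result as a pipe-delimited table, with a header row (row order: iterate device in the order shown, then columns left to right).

Each (device, column) pair becomes one row: 3 × 4 = 12 rows.
For example, (RN8, load_avg) → reading=15.1.

| device | metric | reading |
| RN8 | load_avg | 15.1 |
| RN8 | disk_io | 18.9 |
| RN8 | net_mbps | 79 |
| RN8 | mem_gb | 38.4 |
| BH5 | load_avg | 81.8 |
| BH5 | disk_io | -0.4 |
| BH5 | net_mbps | 35.5 |
| BH5 | mem_gb | 69.5 |
| VW2 | load_avg | 21.7 |
| VW2 | disk_io | 65.8 |
| VW2 | net_mbps | 59.9 |
| VW2 | mem_gb | 49.7 |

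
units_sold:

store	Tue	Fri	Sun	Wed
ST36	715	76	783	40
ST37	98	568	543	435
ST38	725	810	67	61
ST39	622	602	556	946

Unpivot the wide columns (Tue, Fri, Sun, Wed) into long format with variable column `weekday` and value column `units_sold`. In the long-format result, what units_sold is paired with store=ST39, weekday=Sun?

Unpivoting turns each (store, wide-column) pair into one long row.
The wide cell at row ST39, column Sun holds 556, so the long row (ST39, Sun) has units_sold=556.

556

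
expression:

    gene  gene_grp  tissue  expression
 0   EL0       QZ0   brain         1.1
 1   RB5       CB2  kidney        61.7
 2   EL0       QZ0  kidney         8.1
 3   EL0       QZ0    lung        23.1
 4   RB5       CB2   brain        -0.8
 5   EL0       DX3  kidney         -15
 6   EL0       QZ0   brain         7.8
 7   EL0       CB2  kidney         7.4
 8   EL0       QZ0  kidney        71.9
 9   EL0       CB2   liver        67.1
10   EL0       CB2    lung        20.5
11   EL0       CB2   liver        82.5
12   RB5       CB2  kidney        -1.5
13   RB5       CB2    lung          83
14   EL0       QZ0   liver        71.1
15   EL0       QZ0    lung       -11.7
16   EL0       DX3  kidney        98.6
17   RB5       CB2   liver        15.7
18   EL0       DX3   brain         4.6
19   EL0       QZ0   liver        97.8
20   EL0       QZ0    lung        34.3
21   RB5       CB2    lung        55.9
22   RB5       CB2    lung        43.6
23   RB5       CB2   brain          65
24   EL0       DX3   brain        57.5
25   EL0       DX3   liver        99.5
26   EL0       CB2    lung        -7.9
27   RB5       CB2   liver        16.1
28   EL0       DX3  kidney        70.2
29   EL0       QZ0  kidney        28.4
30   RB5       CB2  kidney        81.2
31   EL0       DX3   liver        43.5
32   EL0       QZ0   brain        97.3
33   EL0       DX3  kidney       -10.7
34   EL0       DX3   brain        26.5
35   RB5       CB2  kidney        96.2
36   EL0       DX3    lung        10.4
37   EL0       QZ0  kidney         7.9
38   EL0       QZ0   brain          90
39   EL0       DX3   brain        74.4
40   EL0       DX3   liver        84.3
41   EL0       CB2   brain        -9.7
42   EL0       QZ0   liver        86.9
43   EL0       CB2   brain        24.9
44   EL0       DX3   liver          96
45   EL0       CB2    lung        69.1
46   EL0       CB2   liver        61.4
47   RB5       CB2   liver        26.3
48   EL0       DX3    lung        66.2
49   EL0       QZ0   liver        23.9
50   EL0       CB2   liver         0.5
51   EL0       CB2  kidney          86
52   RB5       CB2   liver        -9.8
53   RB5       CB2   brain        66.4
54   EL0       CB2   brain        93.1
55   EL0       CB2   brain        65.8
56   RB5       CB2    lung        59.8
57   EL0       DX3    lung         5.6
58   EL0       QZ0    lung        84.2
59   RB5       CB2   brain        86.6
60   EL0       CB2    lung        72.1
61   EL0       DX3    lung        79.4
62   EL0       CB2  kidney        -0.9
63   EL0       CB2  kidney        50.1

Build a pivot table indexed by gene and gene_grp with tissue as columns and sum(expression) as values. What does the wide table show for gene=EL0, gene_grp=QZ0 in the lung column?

129.9

Rows with gene=EL0, gene_grp=QZ0 and tissue=lung: expression values are 23.1, -11.7, 34.3, 84.2.
23.1 + -11.7 + 34.3 + 84.2 = 129.9.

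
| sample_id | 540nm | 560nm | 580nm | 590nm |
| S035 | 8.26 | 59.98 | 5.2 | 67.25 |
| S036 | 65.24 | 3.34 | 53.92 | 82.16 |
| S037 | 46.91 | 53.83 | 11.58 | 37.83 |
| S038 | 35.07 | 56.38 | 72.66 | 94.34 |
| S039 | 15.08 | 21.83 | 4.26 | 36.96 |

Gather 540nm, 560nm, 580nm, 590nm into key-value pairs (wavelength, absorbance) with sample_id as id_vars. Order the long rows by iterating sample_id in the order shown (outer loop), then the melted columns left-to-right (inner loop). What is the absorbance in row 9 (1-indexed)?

46.91

20 rows total (5 × 4). Row 9: index ⌊(9-1)/4⌋ = 2 into sample_id → S037; (9-1) mod 4 = 0 into the melted columns → 540nm.
So row 9 is (S037, 540nm, 46.91); absorbance = 46.91.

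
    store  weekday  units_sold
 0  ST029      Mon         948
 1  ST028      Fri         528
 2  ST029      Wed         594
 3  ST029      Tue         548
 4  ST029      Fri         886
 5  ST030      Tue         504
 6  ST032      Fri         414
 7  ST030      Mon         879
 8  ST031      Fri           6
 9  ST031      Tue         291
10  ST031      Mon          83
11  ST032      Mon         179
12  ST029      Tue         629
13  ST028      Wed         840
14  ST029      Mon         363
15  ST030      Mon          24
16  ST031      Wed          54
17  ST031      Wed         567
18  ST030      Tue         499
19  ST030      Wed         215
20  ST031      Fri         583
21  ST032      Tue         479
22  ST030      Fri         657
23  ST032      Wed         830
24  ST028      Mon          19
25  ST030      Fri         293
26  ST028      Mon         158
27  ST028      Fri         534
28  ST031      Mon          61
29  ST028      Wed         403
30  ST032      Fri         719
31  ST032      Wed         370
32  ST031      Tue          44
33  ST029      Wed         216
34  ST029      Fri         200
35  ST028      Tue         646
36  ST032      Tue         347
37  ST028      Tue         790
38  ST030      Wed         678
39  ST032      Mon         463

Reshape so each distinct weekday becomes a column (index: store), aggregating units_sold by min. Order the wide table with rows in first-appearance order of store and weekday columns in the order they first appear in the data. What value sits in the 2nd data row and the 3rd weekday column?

403

With rows in first-appearance order of store, row 2 is store=ST028. weekday columns in first-appearance order: Mon, Fri, Wed, Tue; column 3 is Wed.
Long rows with store=ST028, weekday=Wed: min(840, 403) = 403.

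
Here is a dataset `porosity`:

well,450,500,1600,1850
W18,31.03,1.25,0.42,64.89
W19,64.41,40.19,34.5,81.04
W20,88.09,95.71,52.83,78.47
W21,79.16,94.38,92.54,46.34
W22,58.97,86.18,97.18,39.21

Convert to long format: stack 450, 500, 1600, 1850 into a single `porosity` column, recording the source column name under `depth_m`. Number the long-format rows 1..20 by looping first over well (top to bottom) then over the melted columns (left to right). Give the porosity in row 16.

46.34

20 rows total (5 × 4). Row 16: index ⌊(16-1)/4⌋ = 3 into well → W21; (16-1) mod 4 = 3 into the melted columns → 1850.
So row 16 is (W21, 1850, 46.34); porosity = 46.34.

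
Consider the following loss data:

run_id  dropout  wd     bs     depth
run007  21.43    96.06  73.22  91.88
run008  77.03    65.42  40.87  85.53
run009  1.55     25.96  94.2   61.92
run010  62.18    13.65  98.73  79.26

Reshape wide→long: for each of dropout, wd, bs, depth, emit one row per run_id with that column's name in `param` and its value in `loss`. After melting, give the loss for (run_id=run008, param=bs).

Unpivoting turns each (run_id, wide-column) pair into one long row.
The wide cell at row run008, column bs holds 40.87, so the long row (run008, bs) has loss=40.87.

40.87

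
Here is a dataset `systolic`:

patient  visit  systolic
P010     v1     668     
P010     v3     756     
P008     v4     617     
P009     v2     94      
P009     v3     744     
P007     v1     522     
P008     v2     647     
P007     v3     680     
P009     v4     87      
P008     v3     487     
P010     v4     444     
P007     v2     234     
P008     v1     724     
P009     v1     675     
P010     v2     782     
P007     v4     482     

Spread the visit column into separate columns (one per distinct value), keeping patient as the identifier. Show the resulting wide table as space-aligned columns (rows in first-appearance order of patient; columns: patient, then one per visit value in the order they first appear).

patient  v1   v3   v4   v2 
P010     668  756  444  782
P008     724  487  617  647
P009     675  744  87   94 
P007     522  680  482  234

Columns: patient plus the 4 distinct visit values (v1, v3, v4, v2).
For example, row P010 column v1 takes systolic=668 from the long row (P010, v1).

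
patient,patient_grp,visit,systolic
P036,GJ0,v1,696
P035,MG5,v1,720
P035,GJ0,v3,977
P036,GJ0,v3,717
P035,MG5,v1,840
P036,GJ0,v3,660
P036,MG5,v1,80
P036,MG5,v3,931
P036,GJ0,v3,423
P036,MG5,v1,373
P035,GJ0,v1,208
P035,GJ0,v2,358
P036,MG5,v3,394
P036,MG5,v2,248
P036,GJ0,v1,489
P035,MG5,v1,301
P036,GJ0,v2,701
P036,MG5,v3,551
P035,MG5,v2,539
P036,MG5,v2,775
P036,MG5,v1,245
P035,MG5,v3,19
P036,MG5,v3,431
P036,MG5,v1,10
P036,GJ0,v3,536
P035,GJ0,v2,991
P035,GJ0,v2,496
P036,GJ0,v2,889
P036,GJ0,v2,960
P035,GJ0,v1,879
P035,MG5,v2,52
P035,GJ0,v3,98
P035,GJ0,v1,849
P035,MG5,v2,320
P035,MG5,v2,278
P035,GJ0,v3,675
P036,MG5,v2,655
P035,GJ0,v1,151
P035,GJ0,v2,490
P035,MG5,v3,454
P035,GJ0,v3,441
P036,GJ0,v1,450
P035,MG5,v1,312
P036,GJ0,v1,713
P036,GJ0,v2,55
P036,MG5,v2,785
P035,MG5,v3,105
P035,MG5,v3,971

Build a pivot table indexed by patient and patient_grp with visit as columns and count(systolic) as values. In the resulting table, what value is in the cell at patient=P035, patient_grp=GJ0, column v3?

Rows with patient=P035, patient_grp=GJ0 and visit=v3: systolic values are 977, 98, 675, 441.
4 rows match — count = 4.

4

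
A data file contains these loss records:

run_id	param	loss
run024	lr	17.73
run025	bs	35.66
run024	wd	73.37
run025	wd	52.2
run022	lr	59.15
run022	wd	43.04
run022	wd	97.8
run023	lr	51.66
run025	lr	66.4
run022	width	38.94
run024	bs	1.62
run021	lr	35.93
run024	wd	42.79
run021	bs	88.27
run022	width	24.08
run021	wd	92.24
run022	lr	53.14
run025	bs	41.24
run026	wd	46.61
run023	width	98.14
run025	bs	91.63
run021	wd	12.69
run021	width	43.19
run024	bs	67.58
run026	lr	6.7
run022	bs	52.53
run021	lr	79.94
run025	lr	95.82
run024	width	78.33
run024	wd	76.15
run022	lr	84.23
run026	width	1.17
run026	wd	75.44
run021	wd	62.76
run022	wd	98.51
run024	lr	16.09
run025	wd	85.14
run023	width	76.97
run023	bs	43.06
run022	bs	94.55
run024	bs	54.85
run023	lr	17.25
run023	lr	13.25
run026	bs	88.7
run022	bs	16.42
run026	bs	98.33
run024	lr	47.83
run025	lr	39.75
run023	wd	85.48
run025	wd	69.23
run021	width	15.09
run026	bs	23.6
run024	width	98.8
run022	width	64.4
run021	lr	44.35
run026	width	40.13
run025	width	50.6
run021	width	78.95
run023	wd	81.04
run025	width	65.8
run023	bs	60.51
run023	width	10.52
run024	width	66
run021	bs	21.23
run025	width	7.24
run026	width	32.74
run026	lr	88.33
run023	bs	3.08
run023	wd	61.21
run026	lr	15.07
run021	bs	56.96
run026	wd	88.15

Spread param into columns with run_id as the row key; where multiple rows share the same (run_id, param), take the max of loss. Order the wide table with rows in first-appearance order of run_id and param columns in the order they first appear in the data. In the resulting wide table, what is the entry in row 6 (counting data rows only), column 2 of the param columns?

With rows in first-appearance order of run_id, row 6 is run_id=run026. param columns in first-appearance order: lr, bs, wd, width; column 2 is bs.
Long rows with run_id=run026, param=bs: max(88.7, 98.33, 23.6) = 98.33.

98.33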